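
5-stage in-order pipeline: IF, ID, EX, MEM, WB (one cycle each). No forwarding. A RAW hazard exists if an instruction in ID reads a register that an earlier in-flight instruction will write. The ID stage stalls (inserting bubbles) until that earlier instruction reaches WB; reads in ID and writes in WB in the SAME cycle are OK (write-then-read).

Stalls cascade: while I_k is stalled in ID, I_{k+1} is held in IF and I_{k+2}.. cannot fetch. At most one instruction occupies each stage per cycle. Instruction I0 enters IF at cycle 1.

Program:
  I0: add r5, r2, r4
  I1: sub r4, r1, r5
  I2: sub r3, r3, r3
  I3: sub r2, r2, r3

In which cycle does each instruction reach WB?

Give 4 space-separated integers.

I0 add r5 <- r2,r4: IF@1 ID@2 stall=0 (-) EX@3 MEM@4 WB@5
I1 sub r4 <- r1,r5: IF@2 ID@3 stall=2 (RAW on I0.r5 (WB@5)) EX@6 MEM@7 WB@8
I2 sub r3 <- r3,r3: IF@3 ID@6 stall=0 (-) EX@7 MEM@8 WB@9
I3 sub r2 <- r2,r3: IF@6 ID@7 stall=2 (RAW on I2.r3 (WB@9)) EX@10 MEM@11 WB@12

Answer: 5 8 9 12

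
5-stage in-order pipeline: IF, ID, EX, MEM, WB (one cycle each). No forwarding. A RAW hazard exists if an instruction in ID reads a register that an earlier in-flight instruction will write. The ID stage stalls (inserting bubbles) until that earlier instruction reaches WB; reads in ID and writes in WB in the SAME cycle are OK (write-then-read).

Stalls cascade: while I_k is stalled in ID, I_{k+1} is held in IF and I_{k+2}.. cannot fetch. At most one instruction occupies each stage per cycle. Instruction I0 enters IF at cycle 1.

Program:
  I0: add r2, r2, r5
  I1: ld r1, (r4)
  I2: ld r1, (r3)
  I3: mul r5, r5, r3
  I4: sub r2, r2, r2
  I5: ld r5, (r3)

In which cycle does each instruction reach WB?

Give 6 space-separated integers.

Answer: 5 6 7 8 9 10

Derivation:
I0 add r2 <- r2,r5: IF@1 ID@2 stall=0 (-) EX@3 MEM@4 WB@5
I1 ld r1 <- r4: IF@2 ID@3 stall=0 (-) EX@4 MEM@5 WB@6
I2 ld r1 <- r3: IF@3 ID@4 stall=0 (-) EX@5 MEM@6 WB@7
I3 mul r5 <- r5,r3: IF@4 ID@5 stall=0 (-) EX@6 MEM@7 WB@8
I4 sub r2 <- r2,r2: IF@5 ID@6 stall=0 (-) EX@7 MEM@8 WB@9
I5 ld r5 <- r3: IF@6 ID@7 stall=0 (-) EX@8 MEM@9 WB@10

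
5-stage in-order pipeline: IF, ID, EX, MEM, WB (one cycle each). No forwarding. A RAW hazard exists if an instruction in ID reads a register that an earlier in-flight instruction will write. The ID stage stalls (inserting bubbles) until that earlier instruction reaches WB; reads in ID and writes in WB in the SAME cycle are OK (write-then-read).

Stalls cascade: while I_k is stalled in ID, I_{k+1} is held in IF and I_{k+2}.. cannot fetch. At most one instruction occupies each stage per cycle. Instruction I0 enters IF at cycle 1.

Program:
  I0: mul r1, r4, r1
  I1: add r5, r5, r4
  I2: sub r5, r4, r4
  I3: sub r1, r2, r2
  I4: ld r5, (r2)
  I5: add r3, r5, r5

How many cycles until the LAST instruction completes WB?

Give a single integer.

I0 mul r1 <- r4,r1: IF@1 ID@2 stall=0 (-) EX@3 MEM@4 WB@5
I1 add r5 <- r5,r4: IF@2 ID@3 stall=0 (-) EX@4 MEM@5 WB@6
I2 sub r5 <- r4,r4: IF@3 ID@4 stall=0 (-) EX@5 MEM@6 WB@7
I3 sub r1 <- r2,r2: IF@4 ID@5 stall=0 (-) EX@6 MEM@7 WB@8
I4 ld r5 <- r2: IF@5 ID@6 stall=0 (-) EX@7 MEM@8 WB@9
I5 add r3 <- r5,r5: IF@6 ID@7 stall=2 (RAW on I4.r5 (WB@9)) EX@10 MEM@11 WB@12

Answer: 12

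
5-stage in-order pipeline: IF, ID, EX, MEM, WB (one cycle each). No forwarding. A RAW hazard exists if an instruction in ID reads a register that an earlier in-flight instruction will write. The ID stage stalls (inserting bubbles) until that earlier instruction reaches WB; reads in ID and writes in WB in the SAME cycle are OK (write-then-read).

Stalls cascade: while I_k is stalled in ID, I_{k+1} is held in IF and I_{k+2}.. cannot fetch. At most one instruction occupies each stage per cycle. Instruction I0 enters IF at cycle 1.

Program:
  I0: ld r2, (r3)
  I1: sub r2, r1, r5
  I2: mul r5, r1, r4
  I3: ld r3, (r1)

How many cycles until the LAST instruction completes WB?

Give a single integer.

I0 ld r2 <- r3: IF@1 ID@2 stall=0 (-) EX@3 MEM@4 WB@5
I1 sub r2 <- r1,r5: IF@2 ID@3 stall=0 (-) EX@4 MEM@5 WB@6
I2 mul r5 <- r1,r4: IF@3 ID@4 stall=0 (-) EX@5 MEM@6 WB@7
I3 ld r3 <- r1: IF@4 ID@5 stall=0 (-) EX@6 MEM@7 WB@8

Answer: 8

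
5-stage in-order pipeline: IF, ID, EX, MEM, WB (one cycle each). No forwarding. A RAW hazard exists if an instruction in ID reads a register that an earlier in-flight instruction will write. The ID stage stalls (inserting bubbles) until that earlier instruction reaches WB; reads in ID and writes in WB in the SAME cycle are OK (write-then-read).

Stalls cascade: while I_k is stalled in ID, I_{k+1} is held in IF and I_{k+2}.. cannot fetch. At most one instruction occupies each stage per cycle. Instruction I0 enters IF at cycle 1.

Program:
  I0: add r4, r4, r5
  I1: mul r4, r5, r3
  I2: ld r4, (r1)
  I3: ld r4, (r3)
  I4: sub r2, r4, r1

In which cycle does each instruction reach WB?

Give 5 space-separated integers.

I0 add r4 <- r4,r5: IF@1 ID@2 stall=0 (-) EX@3 MEM@4 WB@5
I1 mul r4 <- r5,r3: IF@2 ID@3 stall=0 (-) EX@4 MEM@5 WB@6
I2 ld r4 <- r1: IF@3 ID@4 stall=0 (-) EX@5 MEM@6 WB@7
I3 ld r4 <- r3: IF@4 ID@5 stall=0 (-) EX@6 MEM@7 WB@8
I4 sub r2 <- r4,r1: IF@5 ID@6 stall=2 (RAW on I3.r4 (WB@8)) EX@9 MEM@10 WB@11

Answer: 5 6 7 8 11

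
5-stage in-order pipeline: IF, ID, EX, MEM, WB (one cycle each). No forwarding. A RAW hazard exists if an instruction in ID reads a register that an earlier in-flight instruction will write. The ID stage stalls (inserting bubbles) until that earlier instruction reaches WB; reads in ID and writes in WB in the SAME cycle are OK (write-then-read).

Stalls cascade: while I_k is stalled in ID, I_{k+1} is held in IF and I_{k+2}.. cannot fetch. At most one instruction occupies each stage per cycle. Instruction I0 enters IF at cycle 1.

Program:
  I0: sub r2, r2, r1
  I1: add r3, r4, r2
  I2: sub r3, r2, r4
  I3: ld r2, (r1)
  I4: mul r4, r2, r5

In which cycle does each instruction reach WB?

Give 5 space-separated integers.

I0 sub r2 <- r2,r1: IF@1 ID@2 stall=0 (-) EX@3 MEM@4 WB@5
I1 add r3 <- r4,r2: IF@2 ID@3 stall=2 (RAW on I0.r2 (WB@5)) EX@6 MEM@7 WB@8
I2 sub r3 <- r2,r4: IF@3 ID@6 stall=0 (-) EX@7 MEM@8 WB@9
I3 ld r2 <- r1: IF@6 ID@7 stall=0 (-) EX@8 MEM@9 WB@10
I4 mul r4 <- r2,r5: IF@7 ID@8 stall=2 (RAW on I3.r2 (WB@10)) EX@11 MEM@12 WB@13

Answer: 5 8 9 10 13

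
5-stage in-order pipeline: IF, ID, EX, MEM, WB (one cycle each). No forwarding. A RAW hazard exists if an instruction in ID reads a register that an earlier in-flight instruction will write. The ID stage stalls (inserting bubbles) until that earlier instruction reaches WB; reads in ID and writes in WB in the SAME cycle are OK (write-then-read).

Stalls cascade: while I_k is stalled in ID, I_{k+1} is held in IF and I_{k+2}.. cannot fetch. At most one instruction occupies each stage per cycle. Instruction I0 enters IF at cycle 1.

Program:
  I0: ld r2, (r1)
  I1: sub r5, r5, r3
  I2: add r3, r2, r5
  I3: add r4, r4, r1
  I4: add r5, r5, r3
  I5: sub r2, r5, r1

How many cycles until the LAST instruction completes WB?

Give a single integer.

I0 ld r2 <- r1: IF@1 ID@2 stall=0 (-) EX@3 MEM@4 WB@5
I1 sub r5 <- r5,r3: IF@2 ID@3 stall=0 (-) EX@4 MEM@5 WB@6
I2 add r3 <- r2,r5: IF@3 ID@4 stall=2 (RAW on I1.r5 (WB@6)) EX@7 MEM@8 WB@9
I3 add r4 <- r4,r1: IF@4 ID@7 stall=0 (-) EX@8 MEM@9 WB@10
I4 add r5 <- r5,r3: IF@7 ID@8 stall=1 (RAW on I2.r3 (WB@9)) EX@10 MEM@11 WB@12
I5 sub r2 <- r5,r1: IF@8 ID@10 stall=2 (RAW on I4.r5 (WB@12)) EX@13 MEM@14 WB@15

Answer: 15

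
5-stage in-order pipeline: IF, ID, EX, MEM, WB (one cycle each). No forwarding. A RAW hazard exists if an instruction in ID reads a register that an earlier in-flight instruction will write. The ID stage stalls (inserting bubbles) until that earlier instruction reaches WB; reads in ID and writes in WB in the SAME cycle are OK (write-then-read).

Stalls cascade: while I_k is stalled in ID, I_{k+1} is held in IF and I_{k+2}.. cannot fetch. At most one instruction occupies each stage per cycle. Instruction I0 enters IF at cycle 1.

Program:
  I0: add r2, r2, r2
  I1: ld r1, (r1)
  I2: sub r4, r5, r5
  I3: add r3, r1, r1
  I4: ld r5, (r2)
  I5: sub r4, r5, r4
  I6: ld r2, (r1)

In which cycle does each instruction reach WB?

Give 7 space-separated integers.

Answer: 5 6 7 9 10 13 14

Derivation:
I0 add r2 <- r2,r2: IF@1 ID@2 stall=0 (-) EX@3 MEM@4 WB@5
I1 ld r1 <- r1: IF@2 ID@3 stall=0 (-) EX@4 MEM@5 WB@6
I2 sub r4 <- r5,r5: IF@3 ID@4 stall=0 (-) EX@5 MEM@6 WB@7
I3 add r3 <- r1,r1: IF@4 ID@5 stall=1 (RAW on I1.r1 (WB@6)) EX@7 MEM@8 WB@9
I4 ld r5 <- r2: IF@5 ID@7 stall=0 (-) EX@8 MEM@9 WB@10
I5 sub r4 <- r5,r4: IF@7 ID@8 stall=2 (RAW on I4.r5 (WB@10)) EX@11 MEM@12 WB@13
I6 ld r2 <- r1: IF@8 ID@11 stall=0 (-) EX@12 MEM@13 WB@14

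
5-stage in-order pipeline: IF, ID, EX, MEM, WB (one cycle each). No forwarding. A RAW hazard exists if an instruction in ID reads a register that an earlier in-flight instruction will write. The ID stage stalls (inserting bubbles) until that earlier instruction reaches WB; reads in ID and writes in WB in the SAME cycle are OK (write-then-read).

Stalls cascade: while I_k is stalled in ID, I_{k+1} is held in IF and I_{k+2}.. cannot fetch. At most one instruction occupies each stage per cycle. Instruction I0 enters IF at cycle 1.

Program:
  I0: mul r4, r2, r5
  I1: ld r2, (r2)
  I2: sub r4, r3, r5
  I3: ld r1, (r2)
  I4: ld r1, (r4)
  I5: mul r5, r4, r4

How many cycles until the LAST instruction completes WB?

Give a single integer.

I0 mul r4 <- r2,r5: IF@1 ID@2 stall=0 (-) EX@3 MEM@4 WB@5
I1 ld r2 <- r2: IF@2 ID@3 stall=0 (-) EX@4 MEM@5 WB@6
I2 sub r4 <- r3,r5: IF@3 ID@4 stall=0 (-) EX@5 MEM@6 WB@7
I3 ld r1 <- r2: IF@4 ID@5 stall=1 (RAW on I1.r2 (WB@6)) EX@7 MEM@8 WB@9
I4 ld r1 <- r4: IF@5 ID@7 stall=0 (-) EX@8 MEM@9 WB@10
I5 mul r5 <- r4,r4: IF@7 ID@8 stall=0 (-) EX@9 MEM@10 WB@11

Answer: 11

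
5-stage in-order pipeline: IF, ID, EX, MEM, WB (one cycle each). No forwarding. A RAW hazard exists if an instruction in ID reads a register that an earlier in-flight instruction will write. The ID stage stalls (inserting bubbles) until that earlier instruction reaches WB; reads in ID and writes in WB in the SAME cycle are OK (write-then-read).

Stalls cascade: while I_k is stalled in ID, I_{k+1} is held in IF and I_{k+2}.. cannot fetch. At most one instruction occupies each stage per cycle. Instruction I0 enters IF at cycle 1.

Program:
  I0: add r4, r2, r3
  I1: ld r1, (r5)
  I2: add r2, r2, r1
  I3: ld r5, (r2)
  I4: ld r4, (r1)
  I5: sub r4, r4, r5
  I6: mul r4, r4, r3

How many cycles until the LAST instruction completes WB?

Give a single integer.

Answer: 19

Derivation:
I0 add r4 <- r2,r3: IF@1 ID@2 stall=0 (-) EX@3 MEM@4 WB@5
I1 ld r1 <- r5: IF@2 ID@3 stall=0 (-) EX@4 MEM@5 WB@6
I2 add r2 <- r2,r1: IF@3 ID@4 stall=2 (RAW on I1.r1 (WB@6)) EX@7 MEM@8 WB@9
I3 ld r5 <- r2: IF@4 ID@7 stall=2 (RAW on I2.r2 (WB@9)) EX@10 MEM@11 WB@12
I4 ld r4 <- r1: IF@7 ID@10 stall=0 (-) EX@11 MEM@12 WB@13
I5 sub r4 <- r4,r5: IF@10 ID@11 stall=2 (RAW on I4.r4 (WB@13)) EX@14 MEM@15 WB@16
I6 mul r4 <- r4,r3: IF@11 ID@14 stall=2 (RAW on I5.r4 (WB@16)) EX@17 MEM@18 WB@19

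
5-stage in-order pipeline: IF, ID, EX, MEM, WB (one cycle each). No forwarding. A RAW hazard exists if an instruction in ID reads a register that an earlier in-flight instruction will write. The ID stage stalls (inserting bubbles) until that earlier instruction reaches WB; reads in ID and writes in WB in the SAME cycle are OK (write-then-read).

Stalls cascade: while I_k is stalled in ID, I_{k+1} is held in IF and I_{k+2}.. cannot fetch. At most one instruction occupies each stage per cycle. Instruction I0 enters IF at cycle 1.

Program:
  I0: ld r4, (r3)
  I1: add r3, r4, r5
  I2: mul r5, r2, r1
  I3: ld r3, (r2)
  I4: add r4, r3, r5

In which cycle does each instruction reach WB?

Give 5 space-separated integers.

Answer: 5 8 9 10 13

Derivation:
I0 ld r4 <- r3: IF@1 ID@2 stall=0 (-) EX@3 MEM@4 WB@5
I1 add r3 <- r4,r5: IF@2 ID@3 stall=2 (RAW on I0.r4 (WB@5)) EX@6 MEM@7 WB@8
I2 mul r5 <- r2,r1: IF@3 ID@6 stall=0 (-) EX@7 MEM@8 WB@9
I3 ld r3 <- r2: IF@6 ID@7 stall=0 (-) EX@8 MEM@9 WB@10
I4 add r4 <- r3,r5: IF@7 ID@8 stall=2 (RAW on I3.r3 (WB@10)) EX@11 MEM@12 WB@13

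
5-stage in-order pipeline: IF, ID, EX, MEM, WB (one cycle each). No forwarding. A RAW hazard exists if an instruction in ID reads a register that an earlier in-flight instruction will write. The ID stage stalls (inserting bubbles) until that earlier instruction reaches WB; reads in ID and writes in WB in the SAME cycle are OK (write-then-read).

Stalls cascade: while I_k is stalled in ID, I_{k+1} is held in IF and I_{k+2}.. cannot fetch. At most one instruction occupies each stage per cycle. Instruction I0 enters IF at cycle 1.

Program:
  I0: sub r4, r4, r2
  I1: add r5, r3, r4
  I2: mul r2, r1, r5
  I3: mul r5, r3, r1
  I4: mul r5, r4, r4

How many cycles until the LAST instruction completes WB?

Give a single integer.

I0 sub r4 <- r4,r2: IF@1 ID@2 stall=0 (-) EX@3 MEM@4 WB@5
I1 add r5 <- r3,r4: IF@2 ID@3 stall=2 (RAW on I0.r4 (WB@5)) EX@6 MEM@7 WB@8
I2 mul r2 <- r1,r5: IF@3 ID@6 stall=2 (RAW on I1.r5 (WB@8)) EX@9 MEM@10 WB@11
I3 mul r5 <- r3,r1: IF@6 ID@9 stall=0 (-) EX@10 MEM@11 WB@12
I4 mul r5 <- r4,r4: IF@9 ID@10 stall=0 (-) EX@11 MEM@12 WB@13

Answer: 13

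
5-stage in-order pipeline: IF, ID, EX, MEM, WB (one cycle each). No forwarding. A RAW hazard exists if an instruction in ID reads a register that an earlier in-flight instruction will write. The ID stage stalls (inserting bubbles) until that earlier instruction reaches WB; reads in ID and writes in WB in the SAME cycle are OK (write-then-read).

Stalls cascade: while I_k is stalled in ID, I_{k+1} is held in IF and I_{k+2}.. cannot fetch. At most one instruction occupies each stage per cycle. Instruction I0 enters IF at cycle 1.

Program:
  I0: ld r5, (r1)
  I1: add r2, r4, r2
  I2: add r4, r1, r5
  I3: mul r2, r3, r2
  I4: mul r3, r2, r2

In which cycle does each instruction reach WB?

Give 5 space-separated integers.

I0 ld r5 <- r1: IF@1 ID@2 stall=0 (-) EX@3 MEM@4 WB@5
I1 add r2 <- r4,r2: IF@2 ID@3 stall=0 (-) EX@4 MEM@5 WB@6
I2 add r4 <- r1,r5: IF@3 ID@4 stall=1 (RAW on I0.r5 (WB@5)) EX@6 MEM@7 WB@8
I3 mul r2 <- r3,r2: IF@4 ID@6 stall=0 (-) EX@7 MEM@8 WB@9
I4 mul r3 <- r2,r2: IF@6 ID@7 stall=2 (RAW on I3.r2 (WB@9)) EX@10 MEM@11 WB@12

Answer: 5 6 8 9 12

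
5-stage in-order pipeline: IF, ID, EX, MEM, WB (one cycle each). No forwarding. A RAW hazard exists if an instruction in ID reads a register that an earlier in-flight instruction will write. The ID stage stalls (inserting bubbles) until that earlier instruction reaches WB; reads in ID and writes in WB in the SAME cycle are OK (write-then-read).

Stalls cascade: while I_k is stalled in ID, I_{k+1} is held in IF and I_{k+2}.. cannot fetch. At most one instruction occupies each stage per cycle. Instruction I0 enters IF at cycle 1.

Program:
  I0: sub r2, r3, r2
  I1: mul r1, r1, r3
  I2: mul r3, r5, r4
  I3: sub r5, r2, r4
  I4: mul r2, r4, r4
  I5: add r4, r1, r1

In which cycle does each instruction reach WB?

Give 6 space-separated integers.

Answer: 5 6 7 8 9 10

Derivation:
I0 sub r2 <- r3,r2: IF@1 ID@2 stall=0 (-) EX@3 MEM@4 WB@5
I1 mul r1 <- r1,r3: IF@2 ID@3 stall=0 (-) EX@4 MEM@5 WB@6
I2 mul r3 <- r5,r4: IF@3 ID@4 stall=0 (-) EX@5 MEM@6 WB@7
I3 sub r5 <- r2,r4: IF@4 ID@5 stall=0 (-) EX@6 MEM@7 WB@8
I4 mul r2 <- r4,r4: IF@5 ID@6 stall=0 (-) EX@7 MEM@8 WB@9
I5 add r4 <- r1,r1: IF@6 ID@7 stall=0 (-) EX@8 MEM@9 WB@10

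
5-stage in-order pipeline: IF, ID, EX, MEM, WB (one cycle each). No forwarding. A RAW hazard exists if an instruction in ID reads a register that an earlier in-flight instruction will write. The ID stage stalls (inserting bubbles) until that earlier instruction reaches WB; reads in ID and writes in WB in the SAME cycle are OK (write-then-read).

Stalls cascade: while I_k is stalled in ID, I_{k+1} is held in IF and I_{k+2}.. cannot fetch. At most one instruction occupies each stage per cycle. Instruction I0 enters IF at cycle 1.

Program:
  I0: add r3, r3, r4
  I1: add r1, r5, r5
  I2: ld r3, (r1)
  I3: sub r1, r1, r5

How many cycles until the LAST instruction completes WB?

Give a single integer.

I0 add r3 <- r3,r4: IF@1 ID@2 stall=0 (-) EX@3 MEM@4 WB@5
I1 add r1 <- r5,r5: IF@2 ID@3 stall=0 (-) EX@4 MEM@5 WB@6
I2 ld r3 <- r1: IF@3 ID@4 stall=2 (RAW on I1.r1 (WB@6)) EX@7 MEM@8 WB@9
I3 sub r1 <- r1,r5: IF@4 ID@7 stall=0 (-) EX@8 MEM@9 WB@10

Answer: 10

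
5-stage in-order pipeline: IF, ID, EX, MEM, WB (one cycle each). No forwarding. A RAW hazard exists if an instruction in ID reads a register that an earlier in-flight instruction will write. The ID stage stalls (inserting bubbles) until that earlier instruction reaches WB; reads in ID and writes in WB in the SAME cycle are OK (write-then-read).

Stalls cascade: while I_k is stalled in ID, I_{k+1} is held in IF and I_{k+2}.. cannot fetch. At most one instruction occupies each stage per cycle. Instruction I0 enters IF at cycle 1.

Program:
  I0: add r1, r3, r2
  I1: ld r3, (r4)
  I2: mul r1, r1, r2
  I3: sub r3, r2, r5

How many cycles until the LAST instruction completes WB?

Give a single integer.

I0 add r1 <- r3,r2: IF@1 ID@2 stall=0 (-) EX@3 MEM@4 WB@5
I1 ld r3 <- r4: IF@2 ID@3 stall=0 (-) EX@4 MEM@5 WB@6
I2 mul r1 <- r1,r2: IF@3 ID@4 stall=1 (RAW on I0.r1 (WB@5)) EX@6 MEM@7 WB@8
I3 sub r3 <- r2,r5: IF@4 ID@6 stall=0 (-) EX@7 MEM@8 WB@9

Answer: 9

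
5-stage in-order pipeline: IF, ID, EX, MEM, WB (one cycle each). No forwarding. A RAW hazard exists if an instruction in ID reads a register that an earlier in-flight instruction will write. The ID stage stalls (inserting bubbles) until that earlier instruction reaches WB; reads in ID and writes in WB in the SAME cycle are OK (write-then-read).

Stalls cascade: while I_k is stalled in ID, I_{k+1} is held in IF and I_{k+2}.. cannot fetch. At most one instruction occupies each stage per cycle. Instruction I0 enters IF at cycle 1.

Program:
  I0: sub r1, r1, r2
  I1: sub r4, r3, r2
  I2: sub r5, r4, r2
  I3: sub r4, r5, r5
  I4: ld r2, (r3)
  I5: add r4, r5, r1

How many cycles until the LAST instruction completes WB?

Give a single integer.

I0 sub r1 <- r1,r2: IF@1 ID@2 stall=0 (-) EX@3 MEM@4 WB@5
I1 sub r4 <- r3,r2: IF@2 ID@3 stall=0 (-) EX@4 MEM@5 WB@6
I2 sub r5 <- r4,r2: IF@3 ID@4 stall=2 (RAW on I1.r4 (WB@6)) EX@7 MEM@8 WB@9
I3 sub r4 <- r5,r5: IF@4 ID@7 stall=2 (RAW on I2.r5 (WB@9)) EX@10 MEM@11 WB@12
I4 ld r2 <- r3: IF@7 ID@10 stall=0 (-) EX@11 MEM@12 WB@13
I5 add r4 <- r5,r1: IF@10 ID@11 stall=0 (-) EX@12 MEM@13 WB@14

Answer: 14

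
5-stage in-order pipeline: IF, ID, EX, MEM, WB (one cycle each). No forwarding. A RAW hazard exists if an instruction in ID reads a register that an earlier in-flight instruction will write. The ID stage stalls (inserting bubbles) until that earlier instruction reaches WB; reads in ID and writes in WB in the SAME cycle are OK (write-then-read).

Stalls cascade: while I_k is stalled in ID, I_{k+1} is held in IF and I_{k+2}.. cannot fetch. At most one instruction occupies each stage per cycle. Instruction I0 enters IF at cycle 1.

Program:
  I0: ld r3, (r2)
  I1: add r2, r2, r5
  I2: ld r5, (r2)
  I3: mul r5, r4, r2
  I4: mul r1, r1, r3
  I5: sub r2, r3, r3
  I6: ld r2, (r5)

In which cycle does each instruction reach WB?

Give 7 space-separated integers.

I0 ld r3 <- r2: IF@1 ID@2 stall=0 (-) EX@3 MEM@4 WB@5
I1 add r2 <- r2,r5: IF@2 ID@3 stall=0 (-) EX@4 MEM@5 WB@6
I2 ld r5 <- r2: IF@3 ID@4 stall=2 (RAW on I1.r2 (WB@6)) EX@7 MEM@8 WB@9
I3 mul r5 <- r4,r2: IF@4 ID@7 stall=0 (-) EX@8 MEM@9 WB@10
I4 mul r1 <- r1,r3: IF@7 ID@8 stall=0 (-) EX@9 MEM@10 WB@11
I5 sub r2 <- r3,r3: IF@8 ID@9 stall=0 (-) EX@10 MEM@11 WB@12
I6 ld r2 <- r5: IF@9 ID@10 stall=0 (-) EX@11 MEM@12 WB@13

Answer: 5 6 9 10 11 12 13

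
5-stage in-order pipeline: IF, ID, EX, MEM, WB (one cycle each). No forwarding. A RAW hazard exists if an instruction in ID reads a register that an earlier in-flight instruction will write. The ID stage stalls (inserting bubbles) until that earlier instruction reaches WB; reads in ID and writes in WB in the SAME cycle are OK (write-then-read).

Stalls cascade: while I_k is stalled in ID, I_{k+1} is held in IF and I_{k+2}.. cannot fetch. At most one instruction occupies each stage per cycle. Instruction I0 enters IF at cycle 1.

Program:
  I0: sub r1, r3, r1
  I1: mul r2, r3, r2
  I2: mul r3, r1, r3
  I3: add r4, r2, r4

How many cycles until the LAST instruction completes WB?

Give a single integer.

I0 sub r1 <- r3,r1: IF@1 ID@2 stall=0 (-) EX@3 MEM@4 WB@5
I1 mul r2 <- r3,r2: IF@2 ID@3 stall=0 (-) EX@4 MEM@5 WB@6
I2 mul r3 <- r1,r3: IF@3 ID@4 stall=1 (RAW on I0.r1 (WB@5)) EX@6 MEM@7 WB@8
I3 add r4 <- r2,r4: IF@4 ID@6 stall=0 (-) EX@7 MEM@8 WB@9

Answer: 9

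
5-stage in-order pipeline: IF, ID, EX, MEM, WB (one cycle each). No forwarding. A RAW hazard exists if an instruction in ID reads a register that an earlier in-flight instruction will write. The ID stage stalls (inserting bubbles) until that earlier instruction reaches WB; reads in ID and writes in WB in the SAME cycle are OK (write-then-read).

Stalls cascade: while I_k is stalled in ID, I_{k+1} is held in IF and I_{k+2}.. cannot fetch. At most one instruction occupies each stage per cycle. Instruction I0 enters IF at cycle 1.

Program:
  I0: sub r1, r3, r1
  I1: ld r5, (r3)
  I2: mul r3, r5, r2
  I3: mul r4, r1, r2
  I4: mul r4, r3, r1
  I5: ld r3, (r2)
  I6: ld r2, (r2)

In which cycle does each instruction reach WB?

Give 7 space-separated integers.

I0 sub r1 <- r3,r1: IF@1 ID@2 stall=0 (-) EX@3 MEM@4 WB@5
I1 ld r5 <- r3: IF@2 ID@3 stall=0 (-) EX@4 MEM@5 WB@6
I2 mul r3 <- r5,r2: IF@3 ID@4 stall=2 (RAW on I1.r5 (WB@6)) EX@7 MEM@8 WB@9
I3 mul r4 <- r1,r2: IF@4 ID@7 stall=0 (-) EX@8 MEM@9 WB@10
I4 mul r4 <- r3,r1: IF@7 ID@8 stall=1 (RAW on I2.r3 (WB@9)) EX@10 MEM@11 WB@12
I5 ld r3 <- r2: IF@8 ID@10 stall=0 (-) EX@11 MEM@12 WB@13
I6 ld r2 <- r2: IF@10 ID@11 stall=0 (-) EX@12 MEM@13 WB@14

Answer: 5 6 9 10 12 13 14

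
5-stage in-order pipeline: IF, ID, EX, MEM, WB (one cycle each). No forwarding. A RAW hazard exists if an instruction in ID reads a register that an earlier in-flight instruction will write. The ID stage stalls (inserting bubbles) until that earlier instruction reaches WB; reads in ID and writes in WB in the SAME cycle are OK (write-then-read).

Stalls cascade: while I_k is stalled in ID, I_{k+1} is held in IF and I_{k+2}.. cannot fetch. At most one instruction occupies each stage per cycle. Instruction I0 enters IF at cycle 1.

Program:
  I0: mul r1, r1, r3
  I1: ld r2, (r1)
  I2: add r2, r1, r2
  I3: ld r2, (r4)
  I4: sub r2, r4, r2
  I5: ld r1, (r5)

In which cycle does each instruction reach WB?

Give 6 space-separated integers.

Answer: 5 8 11 12 15 16

Derivation:
I0 mul r1 <- r1,r3: IF@1 ID@2 stall=0 (-) EX@3 MEM@4 WB@5
I1 ld r2 <- r1: IF@2 ID@3 stall=2 (RAW on I0.r1 (WB@5)) EX@6 MEM@7 WB@8
I2 add r2 <- r1,r2: IF@3 ID@6 stall=2 (RAW on I1.r2 (WB@8)) EX@9 MEM@10 WB@11
I3 ld r2 <- r4: IF@6 ID@9 stall=0 (-) EX@10 MEM@11 WB@12
I4 sub r2 <- r4,r2: IF@9 ID@10 stall=2 (RAW on I3.r2 (WB@12)) EX@13 MEM@14 WB@15
I5 ld r1 <- r5: IF@10 ID@13 stall=0 (-) EX@14 MEM@15 WB@16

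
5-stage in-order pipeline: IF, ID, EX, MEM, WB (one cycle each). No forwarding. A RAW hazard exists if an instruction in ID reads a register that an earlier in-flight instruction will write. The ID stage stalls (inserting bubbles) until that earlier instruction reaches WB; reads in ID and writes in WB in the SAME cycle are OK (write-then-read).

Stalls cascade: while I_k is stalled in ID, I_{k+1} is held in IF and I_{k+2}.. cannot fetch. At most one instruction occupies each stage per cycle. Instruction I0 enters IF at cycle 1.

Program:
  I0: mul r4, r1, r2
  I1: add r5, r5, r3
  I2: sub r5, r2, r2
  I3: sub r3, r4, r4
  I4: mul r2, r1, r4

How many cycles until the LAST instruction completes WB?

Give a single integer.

Answer: 9

Derivation:
I0 mul r4 <- r1,r2: IF@1 ID@2 stall=0 (-) EX@3 MEM@4 WB@5
I1 add r5 <- r5,r3: IF@2 ID@3 stall=0 (-) EX@4 MEM@5 WB@6
I2 sub r5 <- r2,r2: IF@3 ID@4 stall=0 (-) EX@5 MEM@6 WB@7
I3 sub r3 <- r4,r4: IF@4 ID@5 stall=0 (-) EX@6 MEM@7 WB@8
I4 mul r2 <- r1,r4: IF@5 ID@6 stall=0 (-) EX@7 MEM@8 WB@9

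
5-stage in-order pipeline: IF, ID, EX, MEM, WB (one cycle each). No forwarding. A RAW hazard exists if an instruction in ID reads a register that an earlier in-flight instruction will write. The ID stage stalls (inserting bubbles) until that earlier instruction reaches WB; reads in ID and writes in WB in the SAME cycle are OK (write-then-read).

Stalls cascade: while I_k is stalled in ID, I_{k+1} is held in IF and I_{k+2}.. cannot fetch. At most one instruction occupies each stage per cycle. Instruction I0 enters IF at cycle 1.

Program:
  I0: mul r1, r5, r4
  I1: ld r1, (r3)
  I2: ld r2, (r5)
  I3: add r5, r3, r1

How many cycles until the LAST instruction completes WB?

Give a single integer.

Answer: 9

Derivation:
I0 mul r1 <- r5,r4: IF@1 ID@2 stall=0 (-) EX@3 MEM@4 WB@5
I1 ld r1 <- r3: IF@2 ID@3 stall=0 (-) EX@4 MEM@5 WB@6
I2 ld r2 <- r5: IF@3 ID@4 stall=0 (-) EX@5 MEM@6 WB@7
I3 add r5 <- r3,r1: IF@4 ID@5 stall=1 (RAW on I1.r1 (WB@6)) EX@7 MEM@8 WB@9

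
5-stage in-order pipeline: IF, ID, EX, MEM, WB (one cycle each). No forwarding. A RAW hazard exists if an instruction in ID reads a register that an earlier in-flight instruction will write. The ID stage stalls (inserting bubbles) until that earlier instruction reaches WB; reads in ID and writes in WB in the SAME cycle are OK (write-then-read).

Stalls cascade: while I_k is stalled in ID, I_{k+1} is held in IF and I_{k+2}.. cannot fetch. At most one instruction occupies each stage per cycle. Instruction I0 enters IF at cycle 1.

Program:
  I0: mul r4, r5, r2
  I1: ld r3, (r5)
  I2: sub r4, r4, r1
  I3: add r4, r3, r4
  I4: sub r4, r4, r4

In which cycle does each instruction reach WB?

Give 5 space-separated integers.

I0 mul r4 <- r5,r2: IF@1 ID@2 stall=0 (-) EX@3 MEM@4 WB@5
I1 ld r3 <- r5: IF@2 ID@3 stall=0 (-) EX@4 MEM@5 WB@6
I2 sub r4 <- r4,r1: IF@3 ID@4 stall=1 (RAW on I0.r4 (WB@5)) EX@6 MEM@7 WB@8
I3 add r4 <- r3,r4: IF@4 ID@6 stall=2 (RAW on I2.r4 (WB@8)) EX@9 MEM@10 WB@11
I4 sub r4 <- r4,r4: IF@6 ID@9 stall=2 (RAW on I3.r4 (WB@11)) EX@12 MEM@13 WB@14

Answer: 5 6 8 11 14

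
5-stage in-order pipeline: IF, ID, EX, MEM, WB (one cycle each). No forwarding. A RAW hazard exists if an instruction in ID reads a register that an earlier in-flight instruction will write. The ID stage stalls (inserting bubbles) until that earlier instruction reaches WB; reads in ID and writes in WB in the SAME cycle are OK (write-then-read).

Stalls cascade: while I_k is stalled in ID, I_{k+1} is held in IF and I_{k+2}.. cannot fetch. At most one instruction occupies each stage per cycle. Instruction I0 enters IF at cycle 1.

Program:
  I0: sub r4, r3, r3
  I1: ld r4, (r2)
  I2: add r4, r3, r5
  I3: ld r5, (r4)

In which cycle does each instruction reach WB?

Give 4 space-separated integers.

Answer: 5 6 7 10

Derivation:
I0 sub r4 <- r3,r3: IF@1 ID@2 stall=0 (-) EX@3 MEM@4 WB@5
I1 ld r4 <- r2: IF@2 ID@3 stall=0 (-) EX@4 MEM@5 WB@6
I2 add r4 <- r3,r5: IF@3 ID@4 stall=0 (-) EX@5 MEM@6 WB@7
I3 ld r5 <- r4: IF@4 ID@5 stall=2 (RAW on I2.r4 (WB@7)) EX@8 MEM@9 WB@10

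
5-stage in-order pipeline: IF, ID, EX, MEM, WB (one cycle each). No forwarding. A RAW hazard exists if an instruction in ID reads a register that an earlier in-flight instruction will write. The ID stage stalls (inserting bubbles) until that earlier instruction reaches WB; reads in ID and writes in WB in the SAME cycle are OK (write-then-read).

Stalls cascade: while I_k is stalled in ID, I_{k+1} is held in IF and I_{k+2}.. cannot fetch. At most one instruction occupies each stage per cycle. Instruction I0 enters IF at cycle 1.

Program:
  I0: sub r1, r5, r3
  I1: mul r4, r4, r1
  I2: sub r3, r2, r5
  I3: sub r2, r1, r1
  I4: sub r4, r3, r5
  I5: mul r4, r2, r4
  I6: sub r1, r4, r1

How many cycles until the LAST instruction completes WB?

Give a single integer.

Answer: 18

Derivation:
I0 sub r1 <- r5,r3: IF@1 ID@2 stall=0 (-) EX@3 MEM@4 WB@5
I1 mul r4 <- r4,r1: IF@2 ID@3 stall=2 (RAW on I0.r1 (WB@5)) EX@6 MEM@7 WB@8
I2 sub r3 <- r2,r5: IF@3 ID@6 stall=0 (-) EX@7 MEM@8 WB@9
I3 sub r2 <- r1,r1: IF@6 ID@7 stall=0 (-) EX@8 MEM@9 WB@10
I4 sub r4 <- r3,r5: IF@7 ID@8 stall=1 (RAW on I2.r3 (WB@9)) EX@10 MEM@11 WB@12
I5 mul r4 <- r2,r4: IF@8 ID@10 stall=2 (RAW on I4.r4 (WB@12)) EX@13 MEM@14 WB@15
I6 sub r1 <- r4,r1: IF@10 ID@13 stall=2 (RAW on I5.r4 (WB@15)) EX@16 MEM@17 WB@18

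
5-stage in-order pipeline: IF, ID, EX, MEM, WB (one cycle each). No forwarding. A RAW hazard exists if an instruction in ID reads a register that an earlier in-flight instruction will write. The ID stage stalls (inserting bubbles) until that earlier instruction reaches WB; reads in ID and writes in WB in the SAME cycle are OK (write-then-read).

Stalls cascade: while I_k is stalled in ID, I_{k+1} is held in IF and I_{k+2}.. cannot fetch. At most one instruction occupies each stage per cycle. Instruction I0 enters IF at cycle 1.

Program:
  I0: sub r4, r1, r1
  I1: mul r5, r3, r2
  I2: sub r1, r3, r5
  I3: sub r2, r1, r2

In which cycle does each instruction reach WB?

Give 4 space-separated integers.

Answer: 5 6 9 12

Derivation:
I0 sub r4 <- r1,r1: IF@1 ID@2 stall=0 (-) EX@3 MEM@4 WB@5
I1 mul r5 <- r3,r2: IF@2 ID@3 stall=0 (-) EX@4 MEM@5 WB@6
I2 sub r1 <- r3,r5: IF@3 ID@4 stall=2 (RAW on I1.r5 (WB@6)) EX@7 MEM@8 WB@9
I3 sub r2 <- r1,r2: IF@4 ID@7 stall=2 (RAW on I2.r1 (WB@9)) EX@10 MEM@11 WB@12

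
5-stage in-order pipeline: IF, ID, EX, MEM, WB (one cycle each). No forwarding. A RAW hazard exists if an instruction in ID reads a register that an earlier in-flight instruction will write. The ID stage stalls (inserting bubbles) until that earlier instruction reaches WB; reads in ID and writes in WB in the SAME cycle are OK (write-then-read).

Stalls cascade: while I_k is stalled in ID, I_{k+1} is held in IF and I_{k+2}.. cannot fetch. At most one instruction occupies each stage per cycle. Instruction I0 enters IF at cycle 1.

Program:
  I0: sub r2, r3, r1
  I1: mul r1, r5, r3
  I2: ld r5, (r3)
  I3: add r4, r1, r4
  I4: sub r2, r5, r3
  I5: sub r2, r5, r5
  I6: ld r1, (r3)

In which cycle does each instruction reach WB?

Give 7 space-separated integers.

I0 sub r2 <- r3,r1: IF@1 ID@2 stall=0 (-) EX@3 MEM@4 WB@5
I1 mul r1 <- r5,r3: IF@2 ID@3 stall=0 (-) EX@4 MEM@5 WB@6
I2 ld r5 <- r3: IF@3 ID@4 stall=0 (-) EX@5 MEM@6 WB@7
I3 add r4 <- r1,r4: IF@4 ID@5 stall=1 (RAW on I1.r1 (WB@6)) EX@7 MEM@8 WB@9
I4 sub r2 <- r5,r3: IF@5 ID@7 stall=0 (-) EX@8 MEM@9 WB@10
I5 sub r2 <- r5,r5: IF@7 ID@8 stall=0 (-) EX@9 MEM@10 WB@11
I6 ld r1 <- r3: IF@8 ID@9 stall=0 (-) EX@10 MEM@11 WB@12

Answer: 5 6 7 9 10 11 12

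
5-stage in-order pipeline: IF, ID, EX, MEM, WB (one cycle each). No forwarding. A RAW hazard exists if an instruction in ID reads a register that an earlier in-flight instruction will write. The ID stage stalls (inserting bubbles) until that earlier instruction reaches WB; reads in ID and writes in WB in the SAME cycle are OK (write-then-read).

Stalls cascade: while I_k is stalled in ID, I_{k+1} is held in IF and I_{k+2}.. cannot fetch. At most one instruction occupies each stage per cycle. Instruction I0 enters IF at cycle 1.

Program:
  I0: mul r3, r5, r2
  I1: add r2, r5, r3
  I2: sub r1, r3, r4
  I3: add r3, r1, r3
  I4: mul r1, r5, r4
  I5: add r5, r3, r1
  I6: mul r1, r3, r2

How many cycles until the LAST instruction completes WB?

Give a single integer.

Answer: 17

Derivation:
I0 mul r3 <- r5,r2: IF@1 ID@2 stall=0 (-) EX@3 MEM@4 WB@5
I1 add r2 <- r5,r3: IF@2 ID@3 stall=2 (RAW on I0.r3 (WB@5)) EX@6 MEM@7 WB@8
I2 sub r1 <- r3,r4: IF@3 ID@6 stall=0 (-) EX@7 MEM@8 WB@9
I3 add r3 <- r1,r3: IF@6 ID@7 stall=2 (RAW on I2.r1 (WB@9)) EX@10 MEM@11 WB@12
I4 mul r1 <- r5,r4: IF@7 ID@10 stall=0 (-) EX@11 MEM@12 WB@13
I5 add r5 <- r3,r1: IF@10 ID@11 stall=2 (RAW on I4.r1 (WB@13)) EX@14 MEM@15 WB@16
I6 mul r1 <- r3,r2: IF@11 ID@14 stall=0 (-) EX@15 MEM@16 WB@17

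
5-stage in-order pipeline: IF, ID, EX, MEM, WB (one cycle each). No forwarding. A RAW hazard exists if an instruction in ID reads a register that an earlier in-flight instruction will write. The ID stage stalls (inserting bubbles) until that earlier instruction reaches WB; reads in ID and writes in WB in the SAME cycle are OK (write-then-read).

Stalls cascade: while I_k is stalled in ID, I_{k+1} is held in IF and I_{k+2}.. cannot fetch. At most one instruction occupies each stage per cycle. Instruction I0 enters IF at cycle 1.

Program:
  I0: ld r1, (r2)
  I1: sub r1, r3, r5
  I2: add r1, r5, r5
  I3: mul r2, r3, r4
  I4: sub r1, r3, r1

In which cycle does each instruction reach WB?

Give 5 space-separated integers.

Answer: 5 6 7 8 10

Derivation:
I0 ld r1 <- r2: IF@1 ID@2 stall=0 (-) EX@3 MEM@4 WB@5
I1 sub r1 <- r3,r5: IF@2 ID@3 stall=0 (-) EX@4 MEM@5 WB@6
I2 add r1 <- r5,r5: IF@3 ID@4 stall=0 (-) EX@5 MEM@6 WB@7
I3 mul r2 <- r3,r4: IF@4 ID@5 stall=0 (-) EX@6 MEM@7 WB@8
I4 sub r1 <- r3,r1: IF@5 ID@6 stall=1 (RAW on I2.r1 (WB@7)) EX@8 MEM@9 WB@10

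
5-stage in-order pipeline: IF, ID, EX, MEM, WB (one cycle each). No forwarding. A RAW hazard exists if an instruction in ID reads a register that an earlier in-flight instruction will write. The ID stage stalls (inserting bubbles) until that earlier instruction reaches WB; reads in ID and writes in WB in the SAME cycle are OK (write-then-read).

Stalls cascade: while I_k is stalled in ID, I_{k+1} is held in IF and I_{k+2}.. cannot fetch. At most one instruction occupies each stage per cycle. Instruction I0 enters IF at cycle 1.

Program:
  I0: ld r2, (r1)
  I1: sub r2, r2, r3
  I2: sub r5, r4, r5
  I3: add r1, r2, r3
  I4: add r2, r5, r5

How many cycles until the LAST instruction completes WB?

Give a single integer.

Answer: 12

Derivation:
I0 ld r2 <- r1: IF@1 ID@2 stall=0 (-) EX@3 MEM@4 WB@5
I1 sub r2 <- r2,r3: IF@2 ID@3 stall=2 (RAW on I0.r2 (WB@5)) EX@6 MEM@7 WB@8
I2 sub r5 <- r4,r5: IF@3 ID@6 stall=0 (-) EX@7 MEM@8 WB@9
I3 add r1 <- r2,r3: IF@6 ID@7 stall=1 (RAW on I1.r2 (WB@8)) EX@9 MEM@10 WB@11
I4 add r2 <- r5,r5: IF@7 ID@9 stall=0 (-) EX@10 MEM@11 WB@12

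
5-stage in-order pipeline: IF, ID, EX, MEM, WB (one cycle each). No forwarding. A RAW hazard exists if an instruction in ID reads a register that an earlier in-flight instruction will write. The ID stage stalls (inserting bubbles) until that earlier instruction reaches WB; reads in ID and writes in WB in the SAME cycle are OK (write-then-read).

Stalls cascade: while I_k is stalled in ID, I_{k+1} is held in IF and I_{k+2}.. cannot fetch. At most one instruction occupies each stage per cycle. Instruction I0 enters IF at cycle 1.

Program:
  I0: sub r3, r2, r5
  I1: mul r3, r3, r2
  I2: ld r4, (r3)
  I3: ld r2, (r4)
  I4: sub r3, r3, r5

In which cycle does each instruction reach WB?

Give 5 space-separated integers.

I0 sub r3 <- r2,r5: IF@1 ID@2 stall=0 (-) EX@3 MEM@4 WB@5
I1 mul r3 <- r3,r2: IF@2 ID@3 stall=2 (RAW on I0.r3 (WB@5)) EX@6 MEM@7 WB@8
I2 ld r4 <- r3: IF@3 ID@6 stall=2 (RAW on I1.r3 (WB@8)) EX@9 MEM@10 WB@11
I3 ld r2 <- r4: IF@6 ID@9 stall=2 (RAW on I2.r4 (WB@11)) EX@12 MEM@13 WB@14
I4 sub r3 <- r3,r5: IF@9 ID@12 stall=0 (-) EX@13 MEM@14 WB@15

Answer: 5 8 11 14 15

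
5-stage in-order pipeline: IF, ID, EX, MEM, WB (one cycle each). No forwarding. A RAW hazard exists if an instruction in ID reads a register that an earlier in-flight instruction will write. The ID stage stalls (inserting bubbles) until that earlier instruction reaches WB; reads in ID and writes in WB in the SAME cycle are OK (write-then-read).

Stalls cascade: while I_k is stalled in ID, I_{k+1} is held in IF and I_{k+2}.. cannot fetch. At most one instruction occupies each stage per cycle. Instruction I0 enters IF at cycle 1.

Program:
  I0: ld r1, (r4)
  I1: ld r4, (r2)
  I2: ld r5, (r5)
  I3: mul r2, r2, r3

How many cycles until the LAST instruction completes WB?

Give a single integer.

Answer: 8

Derivation:
I0 ld r1 <- r4: IF@1 ID@2 stall=0 (-) EX@3 MEM@4 WB@5
I1 ld r4 <- r2: IF@2 ID@3 stall=0 (-) EX@4 MEM@5 WB@6
I2 ld r5 <- r5: IF@3 ID@4 stall=0 (-) EX@5 MEM@6 WB@7
I3 mul r2 <- r2,r3: IF@4 ID@5 stall=0 (-) EX@6 MEM@7 WB@8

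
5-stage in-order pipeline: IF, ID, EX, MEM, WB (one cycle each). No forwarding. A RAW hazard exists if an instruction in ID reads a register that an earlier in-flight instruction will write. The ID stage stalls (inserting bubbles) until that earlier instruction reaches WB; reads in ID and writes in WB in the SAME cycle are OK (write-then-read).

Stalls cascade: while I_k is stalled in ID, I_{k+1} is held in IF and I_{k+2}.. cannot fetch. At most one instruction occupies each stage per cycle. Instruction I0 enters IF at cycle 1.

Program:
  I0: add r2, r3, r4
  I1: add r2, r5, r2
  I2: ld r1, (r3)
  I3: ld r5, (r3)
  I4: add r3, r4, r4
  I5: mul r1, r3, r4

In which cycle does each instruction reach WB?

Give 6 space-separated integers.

Answer: 5 8 9 10 11 14

Derivation:
I0 add r2 <- r3,r4: IF@1 ID@2 stall=0 (-) EX@3 MEM@4 WB@5
I1 add r2 <- r5,r2: IF@2 ID@3 stall=2 (RAW on I0.r2 (WB@5)) EX@6 MEM@7 WB@8
I2 ld r1 <- r3: IF@3 ID@6 stall=0 (-) EX@7 MEM@8 WB@9
I3 ld r5 <- r3: IF@6 ID@7 stall=0 (-) EX@8 MEM@9 WB@10
I4 add r3 <- r4,r4: IF@7 ID@8 stall=0 (-) EX@9 MEM@10 WB@11
I5 mul r1 <- r3,r4: IF@8 ID@9 stall=2 (RAW on I4.r3 (WB@11)) EX@12 MEM@13 WB@14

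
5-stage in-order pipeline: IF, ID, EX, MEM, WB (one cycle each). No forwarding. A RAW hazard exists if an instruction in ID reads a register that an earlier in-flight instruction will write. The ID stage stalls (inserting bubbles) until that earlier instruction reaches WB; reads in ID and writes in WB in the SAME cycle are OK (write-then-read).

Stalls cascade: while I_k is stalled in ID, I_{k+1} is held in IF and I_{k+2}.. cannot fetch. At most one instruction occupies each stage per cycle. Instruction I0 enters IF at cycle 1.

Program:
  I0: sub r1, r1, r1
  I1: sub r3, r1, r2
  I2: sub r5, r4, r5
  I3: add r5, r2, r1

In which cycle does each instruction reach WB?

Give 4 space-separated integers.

I0 sub r1 <- r1,r1: IF@1 ID@2 stall=0 (-) EX@3 MEM@4 WB@5
I1 sub r3 <- r1,r2: IF@2 ID@3 stall=2 (RAW on I0.r1 (WB@5)) EX@6 MEM@7 WB@8
I2 sub r5 <- r4,r5: IF@3 ID@6 stall=0 (-) EX@7 MEM@8 WB@9
I3 add r5 <- r2,r1: IF@6 ID@7 stall=0 (-) EX@8 MEM@9 WB@10

Answer: 5 8 9 10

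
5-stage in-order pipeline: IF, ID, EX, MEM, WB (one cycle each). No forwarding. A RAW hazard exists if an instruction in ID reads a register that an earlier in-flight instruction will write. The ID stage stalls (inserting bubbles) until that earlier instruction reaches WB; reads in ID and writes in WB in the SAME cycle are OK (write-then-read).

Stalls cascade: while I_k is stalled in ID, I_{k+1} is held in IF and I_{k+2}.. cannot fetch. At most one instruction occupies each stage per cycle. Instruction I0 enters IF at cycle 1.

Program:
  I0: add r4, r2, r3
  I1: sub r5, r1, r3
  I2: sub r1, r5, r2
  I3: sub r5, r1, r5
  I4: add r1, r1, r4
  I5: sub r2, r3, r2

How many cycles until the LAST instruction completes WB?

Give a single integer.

Answer: 14

Derivation:
I0 add r4 <- r2,r3: IF@1 ID@2 stall=0 (-) EX@3 MEM@4 WB@5
I1 sub r5 <- r1,r3: IF@2 ID@3 stall=0 (-) EX@4 MEM@5 WB@6
I2 sub r1 <- r5,r2: IF@3 ID@4 stall=2 (RAW on I1.r5 (WB@6)) EX@7 MEM@8 WB@9
I3 sub r5 <- r1,r5: IF@4 ID@7 stall=2 (RAW on I2.r1 (WB@9)) EX@10 MEM@11 WB@12
I4 add r1 <- r1,r4: IF@7 ID@10 stall=0 (-) EX@11 MEM@12 WB@13
I5 sub r2 <- r3,r2: IF@10 ID@11 stall=0 (-) EX@12 MEM@13 WB@14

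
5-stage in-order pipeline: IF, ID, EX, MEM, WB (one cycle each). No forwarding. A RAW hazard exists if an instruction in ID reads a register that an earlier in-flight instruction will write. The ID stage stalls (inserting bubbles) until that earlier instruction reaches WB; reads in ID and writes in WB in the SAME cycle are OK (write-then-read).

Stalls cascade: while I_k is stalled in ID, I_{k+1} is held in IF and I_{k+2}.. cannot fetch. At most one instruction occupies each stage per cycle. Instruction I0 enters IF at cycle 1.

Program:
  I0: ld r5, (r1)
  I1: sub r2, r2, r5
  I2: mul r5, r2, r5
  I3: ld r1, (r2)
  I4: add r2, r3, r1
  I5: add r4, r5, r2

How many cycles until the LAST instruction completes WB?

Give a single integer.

Answer: 18

Derivation:
I0 ld r5 <- r1: IF@1 ID@2 stall=0 (-) EX@3 MEM@4 WB@5
I1 sub r2 <- r2,r5: IF@2 ID@3 stall=2 (RAW on I0.r5 (WB@5)) EX@6 MEM@7 WB@8
I2 mul r5 <- r2,r5: IF@3 ID@6 stall=2 (RAW on I1.r2 (WB@8)) EX@9 MEM@10 WB@11
I3 ld r1 <- r2: IF@6 ID@9 stall=0 (-) EX@10 MEM@11 WB@12
I4 add r2 <- r3,r1: IF@9 ID@10 stall=2 (RAW on I3.r1 (WB@12)) EX@13 MEM@14 WB@15
I5 add r4 <- r5,r2: IF@10 ID@13 stall=2 (RAW on I4.r2 (WB@15)) EX@16 MEM@17 WB@18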